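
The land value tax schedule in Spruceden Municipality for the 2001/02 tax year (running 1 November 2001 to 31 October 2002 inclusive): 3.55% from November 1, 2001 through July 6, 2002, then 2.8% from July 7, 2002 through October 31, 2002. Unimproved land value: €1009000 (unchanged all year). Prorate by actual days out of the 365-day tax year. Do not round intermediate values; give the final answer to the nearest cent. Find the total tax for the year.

November 1, 2001 – July 6, 2002: 248 days at 3.55% → €1009000 × 3.55% × 248/365 = €24337.6329
July 7 – October 31, 2002: 117 days at 2.8% → €1009000 × 2.8% × 117/365 = €9056.1205
Total = €33393.7534

€33393.75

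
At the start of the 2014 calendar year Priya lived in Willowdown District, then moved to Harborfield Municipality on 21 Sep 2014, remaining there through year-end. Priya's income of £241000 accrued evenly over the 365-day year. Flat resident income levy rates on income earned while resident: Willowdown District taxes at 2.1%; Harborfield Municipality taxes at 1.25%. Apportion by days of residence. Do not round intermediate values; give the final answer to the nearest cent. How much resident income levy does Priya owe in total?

Willowdown District, 1 Jan – 20 Sep 2014: 263 days → £241000 × 2.1% × 263/365 = £3646.6932
Harborfield Municipality, 21 Sep – 31 Dec 2014: 102 days → £241000 × 1.25% × 102/365 = £841.8493
Total = £4488.5425

£4488.54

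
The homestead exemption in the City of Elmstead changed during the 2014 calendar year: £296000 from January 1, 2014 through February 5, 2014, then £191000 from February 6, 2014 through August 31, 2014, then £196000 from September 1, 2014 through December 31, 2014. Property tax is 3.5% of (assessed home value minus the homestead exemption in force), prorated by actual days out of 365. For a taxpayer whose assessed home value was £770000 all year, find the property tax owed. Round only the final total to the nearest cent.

January 1 – February 5, 2014: 36 days, exemption £296000 → (£770000 − £296000) × 3.5% × 36/365 = £1636.2740
February 6 – August 31, 2014: 207 days, exemption £191000 → (£770000 − £191000) × 3.5% × 207/365 = £11492.7534
September 1 – December 31, 2014: 122 days, exemption £196000 → (£770000 − £196000) × 3.5% × 122/365 = £6715.0137
Total = £19844.0411

£19844.04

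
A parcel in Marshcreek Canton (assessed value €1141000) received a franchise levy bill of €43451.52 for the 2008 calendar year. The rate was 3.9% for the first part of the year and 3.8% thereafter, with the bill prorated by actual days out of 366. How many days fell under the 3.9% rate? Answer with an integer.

30 days

Let d = days at the first rate; then 366 − d days at the second rate.
€1141000 × [3.9%·d + 3.8%·(366−d)] / 366 = €43451.52
Solving gives d = 30, so the new rate took effect on 31 January 2008.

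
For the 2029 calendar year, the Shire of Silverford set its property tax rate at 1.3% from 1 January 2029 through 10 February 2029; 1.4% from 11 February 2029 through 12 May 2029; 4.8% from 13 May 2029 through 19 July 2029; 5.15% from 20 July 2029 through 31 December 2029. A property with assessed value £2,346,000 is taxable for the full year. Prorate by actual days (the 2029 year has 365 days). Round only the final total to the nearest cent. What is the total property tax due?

£87,210.14

1 January – 10 February 2029: 41 days at 1.3% → £2,346,000 × 1.3% × 41/365 = £3,425.8027
11 February – 12 May 2029: 91 days at 1.4% → £2,346,000 × 1.4% × 91/365 = £8,188.5041
13 May – 19 July 2029: 68 days at 4.8% → £2,346,000 × 4.8% × 68/365 = £20,979.0247
20 July – 31 December 2029: 165 days at 5.15% → £2,346,000 × 5.15% × 165/365 = £54,616.8082
Total = £87,210.1397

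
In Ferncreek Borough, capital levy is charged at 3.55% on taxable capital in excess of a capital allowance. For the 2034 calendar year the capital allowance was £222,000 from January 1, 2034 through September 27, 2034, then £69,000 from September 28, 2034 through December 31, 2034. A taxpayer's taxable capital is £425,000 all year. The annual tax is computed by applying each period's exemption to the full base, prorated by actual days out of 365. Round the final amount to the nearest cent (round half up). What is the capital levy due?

January 1 – September 27, 2034: 270 days, exemption £222,000 → (£425,000 − £222,000) × 3.55% × 270/365 = £5,330.8356
September 28 – December 31, 2034: 95 days, exemption £69,000 → (£425,000 − £69,000) × 3.55% × 95/365 = £3,289.3425
Total = £8,620.1781

£8,620.18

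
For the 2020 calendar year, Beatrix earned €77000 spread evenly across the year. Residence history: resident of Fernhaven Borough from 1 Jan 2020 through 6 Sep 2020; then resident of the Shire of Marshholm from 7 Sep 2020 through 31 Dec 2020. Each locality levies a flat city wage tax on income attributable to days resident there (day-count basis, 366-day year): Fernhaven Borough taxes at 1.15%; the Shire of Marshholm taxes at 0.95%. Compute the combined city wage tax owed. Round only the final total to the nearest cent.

Fernhaven Borough, 1 Jan – 6 Sep 2020: 250 days → €77000 × 1.15% × 250/366 = €604.8497
The Shire of Marshholm, 7 Sep – 31 Dec 2020: 116 days → €77000 × 0.95% × 116/366 = €231.8415
Total = €836.6913

€836.69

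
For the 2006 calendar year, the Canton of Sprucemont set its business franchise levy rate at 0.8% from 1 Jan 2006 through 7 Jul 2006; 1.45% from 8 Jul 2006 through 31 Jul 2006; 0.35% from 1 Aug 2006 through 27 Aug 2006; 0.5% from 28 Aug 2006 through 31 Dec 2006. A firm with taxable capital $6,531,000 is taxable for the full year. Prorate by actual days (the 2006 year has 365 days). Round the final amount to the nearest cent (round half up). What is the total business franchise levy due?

$46,101.70

1 Jan – 7 Jul 2006: 188 days at 0.8% → $6,531,000 × 0.8% × 188/365 = $26,911.2986
8 Jul – 31 Jul 2006: 24 days at 1.45% → $6,531,000 × 1.45% × 24/365 = $6,226.8164
1 Aug – 27 Aug 2006: 27 days at 0.35% → $6,531,000 × 0.35% × 27/365 = $1,690.9027
28 Aug – 31 Dec 2006: 126 days at 0.5% → $6,531,000 × 0.5% × 126/365 = $11,272.6849
Total = $46,101.7027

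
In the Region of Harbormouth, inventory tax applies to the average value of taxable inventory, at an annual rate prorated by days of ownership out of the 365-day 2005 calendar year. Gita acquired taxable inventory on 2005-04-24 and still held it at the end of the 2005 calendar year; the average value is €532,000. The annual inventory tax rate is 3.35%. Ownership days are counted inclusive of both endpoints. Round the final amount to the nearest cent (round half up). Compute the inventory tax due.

Days held (2005-04-24 to 2005-12-31): 252 out of 365
Tax = €532,000 × 3.35% × 252/365 = €12,304.5041

€12,304.50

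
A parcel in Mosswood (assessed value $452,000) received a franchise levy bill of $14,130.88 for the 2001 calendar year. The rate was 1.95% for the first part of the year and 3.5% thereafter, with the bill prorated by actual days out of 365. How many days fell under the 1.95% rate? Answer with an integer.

88 days

Let d = days at the first rate; then 365 − d days at the second rate.
$452,000 × [1.95%·d + 3.5%·(365−d)] / 365 = $14,130.88
Solving gives d = 88, so the new rate took effect on 30 Mar 2001.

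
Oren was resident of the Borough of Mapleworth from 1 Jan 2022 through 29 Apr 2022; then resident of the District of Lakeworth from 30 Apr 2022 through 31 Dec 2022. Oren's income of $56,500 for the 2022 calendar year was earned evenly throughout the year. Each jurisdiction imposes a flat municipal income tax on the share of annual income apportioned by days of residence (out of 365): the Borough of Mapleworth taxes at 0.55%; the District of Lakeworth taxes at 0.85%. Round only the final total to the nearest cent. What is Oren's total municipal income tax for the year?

The Borough of Mapleworth, 1 Jan – 29 Apr 2022: 119 days → $56,500 × 0.55% × 119/365 = $101.3130
The District of Lakeworth, 30 Apr – 31 Dec 2022: 246 days → $56,500 × 0.85% × 246/365 = $323.6753
Total = $424.9884

$424.99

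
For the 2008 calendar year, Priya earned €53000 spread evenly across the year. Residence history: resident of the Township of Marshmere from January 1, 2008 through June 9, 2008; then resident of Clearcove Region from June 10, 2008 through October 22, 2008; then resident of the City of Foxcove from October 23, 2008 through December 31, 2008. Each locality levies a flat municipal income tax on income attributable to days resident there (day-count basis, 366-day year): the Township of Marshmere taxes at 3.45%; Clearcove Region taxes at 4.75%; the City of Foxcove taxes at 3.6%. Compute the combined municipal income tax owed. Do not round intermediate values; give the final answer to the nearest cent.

€2097.84

The Township of Marshmere, January 1 – June 9, 2008: 161 days → €53000 × 3.45% × 161/366 = €804.3402
Clearcove Region, June 10 – October 22, 2008: 135 days → €53000 × 4.75% × 135/366 = €928.5861
The City of Foxcove, October 23 – December 31, 2008: 70 days → €53000 × 3.6% × 70/366 = €364.9180
Total = €2097.8443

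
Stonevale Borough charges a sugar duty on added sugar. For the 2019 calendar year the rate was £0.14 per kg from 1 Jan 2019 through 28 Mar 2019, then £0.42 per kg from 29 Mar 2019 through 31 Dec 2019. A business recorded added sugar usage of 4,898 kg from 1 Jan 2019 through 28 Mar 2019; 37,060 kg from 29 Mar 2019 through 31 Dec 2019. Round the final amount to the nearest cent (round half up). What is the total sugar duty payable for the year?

£16250.92

1 Jan – 28 Mar 2019: 4,898 kg at £0.14/kg → £685.72
29 Mar – 31 Dec 2019: 37,060 kg at £0.42/kg → £15565.20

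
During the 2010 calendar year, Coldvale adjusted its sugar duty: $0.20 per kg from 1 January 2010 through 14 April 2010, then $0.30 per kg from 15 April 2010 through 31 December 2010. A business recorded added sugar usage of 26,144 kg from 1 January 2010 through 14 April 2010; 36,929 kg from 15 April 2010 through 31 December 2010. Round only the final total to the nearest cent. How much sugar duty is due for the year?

1 January – 14 April 2010: 26,144 kg at $0.20/kg → $5,228.80
15 April – 31 December 2010: 36,929 kg at $0.30/kg → $11,078.70

$16,307.50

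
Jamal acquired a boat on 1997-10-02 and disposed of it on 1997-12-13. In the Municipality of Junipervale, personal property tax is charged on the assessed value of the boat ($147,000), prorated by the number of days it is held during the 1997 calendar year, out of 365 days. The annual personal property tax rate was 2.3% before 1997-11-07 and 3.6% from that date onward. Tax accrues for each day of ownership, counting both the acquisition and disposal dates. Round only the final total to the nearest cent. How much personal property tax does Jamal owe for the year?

$869.92

1997-10-02 to 1997-11-06: 36 days at 2.3% → $147,000 × 2.3% × 36/365 = $333.4685
1997-11-07 to 1997-12-13: 37 days at 3.6% → $147,000 × 3.6% × 37/365 = $536.4493
Total = $869.9178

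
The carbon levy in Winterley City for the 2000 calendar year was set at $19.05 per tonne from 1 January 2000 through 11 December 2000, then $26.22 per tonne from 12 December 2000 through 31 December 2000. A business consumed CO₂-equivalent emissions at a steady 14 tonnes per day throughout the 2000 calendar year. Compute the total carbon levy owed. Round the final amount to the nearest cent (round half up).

$99,619.80

1 January – 11 December 2000: 346 days × 14 tonnes/day = 4,844 tonnes at $19.05/tonne → $92,278.20
12 December – 31 December 2000: 20 days × 14 tonnes/day = 280 tonnes at $26.22/tonne → $7,341.60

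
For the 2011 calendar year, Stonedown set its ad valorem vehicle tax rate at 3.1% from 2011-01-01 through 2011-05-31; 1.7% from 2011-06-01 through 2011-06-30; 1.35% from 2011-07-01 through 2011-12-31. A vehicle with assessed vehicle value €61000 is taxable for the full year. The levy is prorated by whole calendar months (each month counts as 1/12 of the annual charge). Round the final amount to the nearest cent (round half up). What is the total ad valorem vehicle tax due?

€1286.08

2011-01-01 to 2011-05-31: 5 months at 3.1% → €61000 × 3.1% × 5/12 = €787.9167
2011-06-01 to 2011-06-30: 1 month at 1.7% → €61000 × 1.7% × 1/12 = €86.4167
2011-07-01 to 2011-12-31: 6 months at 1.35% → €61000 × 1.35% × 6/12 = €411.7500
Total = €1286.0833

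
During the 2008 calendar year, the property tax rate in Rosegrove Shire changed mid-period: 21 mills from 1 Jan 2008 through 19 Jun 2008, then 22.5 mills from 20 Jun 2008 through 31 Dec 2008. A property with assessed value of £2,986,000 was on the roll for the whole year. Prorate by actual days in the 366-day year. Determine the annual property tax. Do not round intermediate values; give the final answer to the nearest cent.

£65,092.35

1 Jan – 19 Jun 2008: 171 days at 21 mills → £2,986,000 × 2.1% × 171/366 = £29,297.0656
20 Jun – 31 Dec 2008: 195 days at 22.5 mills → £2,986,000 × 2.25% × 195/366 = £35,795.2869
Total = £65,092.3525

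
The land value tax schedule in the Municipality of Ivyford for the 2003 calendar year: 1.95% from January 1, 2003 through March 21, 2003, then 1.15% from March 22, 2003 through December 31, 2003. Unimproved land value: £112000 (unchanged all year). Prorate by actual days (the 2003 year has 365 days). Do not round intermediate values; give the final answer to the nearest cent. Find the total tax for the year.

£1484.38

January 1 – March 21, 2003: 80 days at 1.95% → £112000 × 1.95% × 80/365 = £478.6849
March 22 – December 31, 2003: 285 days at 1.15% → £112000 × 1.15% × 285/365 = £1005.6986
Total = £1484.3836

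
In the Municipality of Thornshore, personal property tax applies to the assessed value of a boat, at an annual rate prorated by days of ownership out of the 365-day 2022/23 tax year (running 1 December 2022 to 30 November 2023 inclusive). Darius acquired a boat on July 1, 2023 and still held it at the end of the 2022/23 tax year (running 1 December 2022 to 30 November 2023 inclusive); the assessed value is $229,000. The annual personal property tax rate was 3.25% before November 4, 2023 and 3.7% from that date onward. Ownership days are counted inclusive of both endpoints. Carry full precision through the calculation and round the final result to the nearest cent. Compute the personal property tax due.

$3,195.96

July 1 – November 3, 2023: 126 days at 3.25% → $229,000 × 3.25% × 126/365 = $2,569.1918
November 4 – November 30, 2023: 27 days at 3.7% → $229,000 × 3.7% × 27/365 = $626.7699
Total = $3,195.9616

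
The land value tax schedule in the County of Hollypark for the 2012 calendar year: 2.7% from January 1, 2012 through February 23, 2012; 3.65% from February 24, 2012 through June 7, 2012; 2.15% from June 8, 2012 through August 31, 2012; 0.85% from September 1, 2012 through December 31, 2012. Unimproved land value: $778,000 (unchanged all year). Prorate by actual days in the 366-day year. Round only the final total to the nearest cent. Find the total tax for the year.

$17,334.95

January 1 – February 23, 2012: 54 days at 2.7% → $778,000 × 2.7% × 54/366 = $3,099.2459
February 24 – June 7, 2012: 105 days at 3.65% → $778,000 × 3.65% × 105/366 = $8,146.6803
June 8 – August 31, 2012: 85 days at 2.15% → $778,000 × 2.15% × 85/366 = $3,884.6858
September 1 – December 31, 2012: 122 days at 0.85% → $778,000 × 0.85% × 122/366 = $2,204.3333
Total = $17,334.9454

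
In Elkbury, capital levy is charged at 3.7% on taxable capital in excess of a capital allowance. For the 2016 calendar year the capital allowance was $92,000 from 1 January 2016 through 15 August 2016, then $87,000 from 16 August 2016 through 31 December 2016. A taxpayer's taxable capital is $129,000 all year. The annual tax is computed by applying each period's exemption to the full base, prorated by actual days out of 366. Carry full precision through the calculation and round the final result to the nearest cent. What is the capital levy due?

$1,438.75

1 January – 15 August 2016: 228 days, exemption $92,000 → ($129,000 − $92,000) × 3.7% × 228/366 = $852.8197
16 August – 31 December 2016: 138 days, exemption $87,000 → ($129,000 − $87,000) × 3.7% × 138/366 = $585.9344
Total = $1,438.7541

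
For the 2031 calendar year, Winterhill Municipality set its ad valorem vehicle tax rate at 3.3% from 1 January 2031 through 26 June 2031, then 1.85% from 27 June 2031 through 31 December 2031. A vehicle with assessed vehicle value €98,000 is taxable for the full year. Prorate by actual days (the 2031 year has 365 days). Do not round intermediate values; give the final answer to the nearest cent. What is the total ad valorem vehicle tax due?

1 January – 26 June 2031: 177 days at 3.3% → €98,000 × 3.3% × 177/365 = €1,568.2685
27 June – 31 December 2031: 188 days at 1.85% → €98,000 × 1.85% × 188/365 = €933.8192
Total = €2,502.0877

€2,502.09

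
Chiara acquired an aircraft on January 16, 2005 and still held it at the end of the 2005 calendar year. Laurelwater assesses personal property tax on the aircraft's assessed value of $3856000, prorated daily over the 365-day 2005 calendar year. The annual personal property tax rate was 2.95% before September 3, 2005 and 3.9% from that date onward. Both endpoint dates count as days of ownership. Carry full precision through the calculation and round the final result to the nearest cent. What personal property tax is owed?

$121120.66

January 16 – September 2, 2005: 230 days at 2.95% → $3856000 × 2.95% × 230/365 = $71679.3425
September 3 – December 31, 2005: 120 days at 3.9% → $3856000 × 3.9% × 120/365 = $49441.3151
Total = $121120.6575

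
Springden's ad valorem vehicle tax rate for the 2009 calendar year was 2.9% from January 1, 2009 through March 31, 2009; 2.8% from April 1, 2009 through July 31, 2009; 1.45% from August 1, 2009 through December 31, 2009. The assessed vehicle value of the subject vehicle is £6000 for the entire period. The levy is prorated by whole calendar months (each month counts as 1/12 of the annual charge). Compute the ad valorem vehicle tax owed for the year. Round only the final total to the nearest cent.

January 1 – March 31, 2009: 3 months at 2.9% → £6000 × 2.9% × 3/12 = £43.5000
April 1 – July 31, 2009: 4 months at 2.8% → £6000 × 2.8% × 4/12 = £56.0000
August 1 – December 31, 2009: 5 months at 1.45% → £6000 × 1.45% × 5/12 = £36.2500
Total = £135.7500

£135.75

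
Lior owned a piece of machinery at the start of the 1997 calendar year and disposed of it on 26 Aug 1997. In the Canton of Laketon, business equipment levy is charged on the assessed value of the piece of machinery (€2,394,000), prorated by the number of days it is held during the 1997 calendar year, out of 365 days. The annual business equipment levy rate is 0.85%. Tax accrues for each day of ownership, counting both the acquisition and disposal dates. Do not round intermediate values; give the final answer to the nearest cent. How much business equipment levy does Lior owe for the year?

€13,268.66

Days held (1 Jan – 26 Aug 1997): 238 out of 365
Tax = €2,394,000 × 0.85% × 238/365 = €13,268.6630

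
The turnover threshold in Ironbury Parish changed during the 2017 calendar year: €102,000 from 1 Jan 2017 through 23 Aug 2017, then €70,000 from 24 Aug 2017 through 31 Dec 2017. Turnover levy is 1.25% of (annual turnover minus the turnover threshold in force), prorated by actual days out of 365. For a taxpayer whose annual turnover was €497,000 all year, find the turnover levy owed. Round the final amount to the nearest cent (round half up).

1 Jan – 23 Aug 2017: 235 days, exemption €102,000 → (€497,000 − €102,000) × 1.25% × 235/365 = €3,178.9384
24 Aug – 31 Dec 2017: 130 days, exemption €70,000 → (€497,000 − €70,000) × 1.25% × 130/365 = €1,901.0274
Total = €5,079.9658

€5,079.97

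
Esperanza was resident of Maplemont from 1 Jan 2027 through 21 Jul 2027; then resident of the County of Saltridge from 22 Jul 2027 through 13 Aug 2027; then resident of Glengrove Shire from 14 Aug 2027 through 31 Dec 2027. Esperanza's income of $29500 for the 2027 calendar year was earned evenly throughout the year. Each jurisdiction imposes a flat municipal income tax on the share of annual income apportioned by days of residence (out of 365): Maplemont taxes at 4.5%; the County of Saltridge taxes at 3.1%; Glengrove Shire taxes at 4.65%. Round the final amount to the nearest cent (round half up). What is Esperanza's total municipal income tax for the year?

$1318.45

Maplemont, 1 Jan – 21 Jul 2027: 202 days → $29500 × 4.5% × 202/365 = $734.6712
The County of Saltridge, 22 Jul – 13 Aug 2027: 23 days → $29500 × 3.1% × 23/365 = $57.6260
Glengrove Shire, 14 Aug – 31 Dec 2027: 140 days → $29500 × 4.65% × 140/365 = $526.1507
Total = $1318.4479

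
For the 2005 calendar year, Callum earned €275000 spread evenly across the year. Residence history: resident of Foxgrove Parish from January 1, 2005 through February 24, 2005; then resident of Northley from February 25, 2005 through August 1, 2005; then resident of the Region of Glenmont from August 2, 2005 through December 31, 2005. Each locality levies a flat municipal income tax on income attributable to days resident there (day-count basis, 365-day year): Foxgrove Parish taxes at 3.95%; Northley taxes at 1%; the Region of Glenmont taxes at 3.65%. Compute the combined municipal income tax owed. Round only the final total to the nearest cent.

€7007.23

Foxgrove Parish, January 1 – February 24, 2005: 55 days → €275000 × 3.95% × 55/365 = €1636.8151
Northley, February 25 – August 1, 2005: 158 days → €275000 × 1% × 158/365 = €1190.4110
The Region of Glenmont, August 2 – December 31, 2005: 152 days → €275000 × 3.65% × 152/365 = €4180.0000
Total = €7007.2260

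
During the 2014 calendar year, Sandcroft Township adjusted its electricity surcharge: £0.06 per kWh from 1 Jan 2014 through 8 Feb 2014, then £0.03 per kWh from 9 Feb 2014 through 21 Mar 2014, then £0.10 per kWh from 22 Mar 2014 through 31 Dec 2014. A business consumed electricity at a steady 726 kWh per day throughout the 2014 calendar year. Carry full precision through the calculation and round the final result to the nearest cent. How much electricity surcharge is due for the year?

£23282.82

1 Jan – 8 Feb 2014: 39 days × 726 kWh/day = 28,314 kWh at £0.06/kWh → £1698.84
9 Feb – 21 Mar 2014: 41 days × 726 kWh/day = 29,766 kWh at £0.03/kWh → £892.98
22 Mar – 31 Dec 2014: 285 days × 726 kWh/day = 206,910 kWh at £0.10/kWh → £20691.00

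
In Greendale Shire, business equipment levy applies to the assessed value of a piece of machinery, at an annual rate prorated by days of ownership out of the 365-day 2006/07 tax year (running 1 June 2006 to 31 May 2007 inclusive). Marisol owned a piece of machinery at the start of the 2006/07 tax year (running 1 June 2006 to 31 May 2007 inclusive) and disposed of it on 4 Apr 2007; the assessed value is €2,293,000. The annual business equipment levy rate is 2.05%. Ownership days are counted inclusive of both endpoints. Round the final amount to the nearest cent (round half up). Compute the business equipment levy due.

Days held (1 Jun 2006 – 4 Apr 2007): 308 out of 365
Tax = €2,293,000 × 2.05% × 308/365 = €39,665.7589

€39,665.76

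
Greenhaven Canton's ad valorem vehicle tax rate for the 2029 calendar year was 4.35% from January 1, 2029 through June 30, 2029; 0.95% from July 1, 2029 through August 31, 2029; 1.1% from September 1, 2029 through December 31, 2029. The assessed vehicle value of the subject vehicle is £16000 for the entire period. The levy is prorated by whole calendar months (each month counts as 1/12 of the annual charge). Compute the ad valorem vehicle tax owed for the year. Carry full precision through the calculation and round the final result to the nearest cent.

January 1 – June 30, 2029: 6 months at 4.35% → £16000 × 4.35% × 6/12 = £348.0000
July 1 – August 31, 2029: 2 months at 0.95% → £16000 × 0.95% × 2/12 = £25.3333
September 1 – December 31, 2029: 4 months at 1.1% → £16000 × 1.1% × 4/12 = £58.6667
Total = £432.0000

£432.00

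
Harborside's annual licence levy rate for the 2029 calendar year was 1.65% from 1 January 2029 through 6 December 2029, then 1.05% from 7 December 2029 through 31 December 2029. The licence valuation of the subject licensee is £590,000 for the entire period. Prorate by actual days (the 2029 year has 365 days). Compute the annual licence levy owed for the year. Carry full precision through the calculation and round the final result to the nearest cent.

£9,492.53

1 January – 6 December 2029: 340 days at 1.65% → £590,000 × 1.65% × 340/365 = £9,068.2192
7 December – 31 December 2029: 25 days at 1.05% → £590,000 × 1.05% × 25/365 = £424.3151
Total = £9,492.5342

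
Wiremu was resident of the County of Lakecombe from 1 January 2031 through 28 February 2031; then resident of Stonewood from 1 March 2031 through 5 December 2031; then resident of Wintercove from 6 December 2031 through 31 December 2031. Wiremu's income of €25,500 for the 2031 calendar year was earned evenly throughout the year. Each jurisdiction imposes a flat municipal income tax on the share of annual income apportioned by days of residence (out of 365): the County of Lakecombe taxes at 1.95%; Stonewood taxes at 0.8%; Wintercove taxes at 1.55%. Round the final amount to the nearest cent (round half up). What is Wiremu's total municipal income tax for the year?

€265.03

The County of Lakecombe, 1 January – 28 February 2031: 59 days → €25,500 × 1.95% × 59/365 = €80.3774
Stonewood, 1 March – 5 December 2031: 280 days → €25,500 × 0.8% × 280/365 = €156.4932
Wintercove, 6 December – 31 December 2031: 26 days → €25,500 × 1.55% × 26/365 = €28.1548
Total = €265.0253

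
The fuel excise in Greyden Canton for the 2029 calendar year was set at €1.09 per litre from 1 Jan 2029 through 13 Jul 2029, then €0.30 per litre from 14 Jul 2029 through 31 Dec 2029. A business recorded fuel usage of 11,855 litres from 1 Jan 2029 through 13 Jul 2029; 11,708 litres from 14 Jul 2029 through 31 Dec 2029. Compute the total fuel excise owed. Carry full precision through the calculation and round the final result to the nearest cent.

€16,434.35

1 Jan – 13 Jul 2029: 11,855 litres at €1.09/litre → €12,921.95
14 Jul – 31 Dec 2029: 11,708 litres at €0.30/litre → €3,512.40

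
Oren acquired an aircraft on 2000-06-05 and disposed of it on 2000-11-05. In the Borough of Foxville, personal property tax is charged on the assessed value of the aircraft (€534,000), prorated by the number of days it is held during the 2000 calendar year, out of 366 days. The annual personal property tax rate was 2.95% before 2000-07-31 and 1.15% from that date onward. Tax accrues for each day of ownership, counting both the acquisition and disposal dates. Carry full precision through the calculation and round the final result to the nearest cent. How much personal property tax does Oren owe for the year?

2000-06-05 to 2000-07-30: 56 days at 2.95% → €534,000 × 2.95% × 56/366 = €2,410.2951
2000-07-31 to 2000-11-05: 98 days at 1.15% → €534,000 × 1.15% × 98/366 = €1,644.3115
Total = €4,054.6066

€4,054.61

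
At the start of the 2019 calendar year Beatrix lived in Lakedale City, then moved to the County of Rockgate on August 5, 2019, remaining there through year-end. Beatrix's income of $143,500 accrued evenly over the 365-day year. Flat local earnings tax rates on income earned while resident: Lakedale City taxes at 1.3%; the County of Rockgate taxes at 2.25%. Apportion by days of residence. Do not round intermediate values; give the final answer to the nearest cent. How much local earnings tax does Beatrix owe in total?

Lakedale City, January 1 – August 4, 2019: 216 days → $143,500 × 1.3% × 216/365 = $1,103.9671
The County of Rockgate, August 5 – December 31, 2019: 149 days → $143,500 × 2.25% × 149/365 = $1,318.0377
Total = $2,422.0048

$2,422.00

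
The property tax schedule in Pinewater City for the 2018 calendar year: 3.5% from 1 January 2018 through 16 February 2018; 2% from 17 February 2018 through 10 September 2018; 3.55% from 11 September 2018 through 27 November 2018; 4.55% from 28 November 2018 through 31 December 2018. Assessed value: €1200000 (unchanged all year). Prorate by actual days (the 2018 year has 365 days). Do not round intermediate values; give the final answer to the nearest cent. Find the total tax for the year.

€33143.01

1 January – 16 February 2018: 47 days at 3.5% → €1200000 × 3.5% × 47/365 = €5408.2192
17 February – 10 September 2018: 206 days at 2% → €1200000 × 2% × 206/365 = €13545.2055
11 September – 27 November 2018: 78 days at 3.55% → €1200000 × 3.55% × 78/365 = €9103.5616
28 November – 31 December 2018: 34 days at 4.55% → €1200000 × 4.55% × 34/365 = €5086.0274
Total = €33143.0137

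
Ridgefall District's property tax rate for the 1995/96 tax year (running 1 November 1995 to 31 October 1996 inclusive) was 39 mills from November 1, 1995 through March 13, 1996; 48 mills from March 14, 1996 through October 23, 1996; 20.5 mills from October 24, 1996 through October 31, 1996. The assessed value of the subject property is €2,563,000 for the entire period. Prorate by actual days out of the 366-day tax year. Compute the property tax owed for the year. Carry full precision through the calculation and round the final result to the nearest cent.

€113,038.10

November 1, 1995 – March 13, 1996: 134 days at 39 mills → €2,563,000 × 3.9% × 134/366 = €36,596.2787
March 14 – October 23, 1996: 224 days at 48 mills → €2,563,000 × 4.8% × 224/366 = €75,293.3770
October 24 – October 31, 1996: 8 days at 20.5 mills → €2,563,000 × 2.05% × 8/366 = €1,148.4481
Total = €113,038.1038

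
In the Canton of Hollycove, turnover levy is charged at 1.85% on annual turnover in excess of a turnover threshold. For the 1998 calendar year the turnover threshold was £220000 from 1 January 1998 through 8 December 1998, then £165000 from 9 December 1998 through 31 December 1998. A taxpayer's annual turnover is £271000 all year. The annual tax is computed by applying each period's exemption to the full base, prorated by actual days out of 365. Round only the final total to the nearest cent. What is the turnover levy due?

£1007.62

1 January – 8 December 1998: 342 days, exemption £220000 → (£271000 − £220000) × 1.85% × 342/365 = £884.0466
9 December – 31 December 1998: 23 days, exemption £165000 → (£271000 − £165000) × 1.85% × 23/365 = £123.5699
Total = £1007.6164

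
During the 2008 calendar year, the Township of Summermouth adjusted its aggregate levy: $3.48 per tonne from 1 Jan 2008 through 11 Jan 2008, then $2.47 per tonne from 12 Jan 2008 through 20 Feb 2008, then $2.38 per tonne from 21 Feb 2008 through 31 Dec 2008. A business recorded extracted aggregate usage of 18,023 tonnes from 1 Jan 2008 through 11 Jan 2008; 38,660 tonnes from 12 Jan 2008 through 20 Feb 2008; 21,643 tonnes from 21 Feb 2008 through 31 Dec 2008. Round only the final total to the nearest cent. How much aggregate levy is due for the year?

1 Jan – 11 Jan 2008: 18,023 tonnes at $3.48/tonne → $62,720.04
12 Jan – 20 Feb 2008: 38,660 tonnes at $2.47/tonne → $95,490.20
21 Feb – 31 Dec 2008: 21,643 tonnes at $2.38/tonne → $51,510.34

$209,720.58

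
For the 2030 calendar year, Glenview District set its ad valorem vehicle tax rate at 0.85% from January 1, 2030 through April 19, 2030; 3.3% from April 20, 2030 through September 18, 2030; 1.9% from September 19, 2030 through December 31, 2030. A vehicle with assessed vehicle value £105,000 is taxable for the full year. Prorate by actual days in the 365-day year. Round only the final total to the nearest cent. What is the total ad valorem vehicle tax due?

January 1 – April 19, 2030: 109 days at 0.85% → £105,000 × 0.85% × 109/365 = £266.5274
April 20 – September 18, 2030: 152 days at 3.3% → £105,000 × 3.3% × 152/365 = £1,442.9589
September 19 – December 31, 2030: 104 days at 1.9% → £105,000 × 1.9% × 104/365 = £568.4384
Total = £2,277.9247

£2,277.92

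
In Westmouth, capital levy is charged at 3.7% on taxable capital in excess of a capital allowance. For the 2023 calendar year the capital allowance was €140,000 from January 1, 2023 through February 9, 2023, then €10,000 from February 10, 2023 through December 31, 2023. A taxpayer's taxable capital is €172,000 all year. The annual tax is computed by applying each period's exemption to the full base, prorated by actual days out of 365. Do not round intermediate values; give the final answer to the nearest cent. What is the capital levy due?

January 1 – February 9, 2023: 40 days, exemption €140,000 → (€172,000 − €140,000) × 3.7% × 40/365 = €129.7534
February 10 – December 31, 2023: 325 days, exemption €10,000 → (€172,000 − €10,000) × 3.7% × 325/365 = €5,337.1233
Total = €5,466.8767

€5,466.88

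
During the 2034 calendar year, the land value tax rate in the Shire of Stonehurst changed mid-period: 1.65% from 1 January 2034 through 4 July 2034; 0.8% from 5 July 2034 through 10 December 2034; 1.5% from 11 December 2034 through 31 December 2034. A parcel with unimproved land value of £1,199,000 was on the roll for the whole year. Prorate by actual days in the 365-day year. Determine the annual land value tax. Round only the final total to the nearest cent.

£15,240.44

1 January – 4 July 2034: 185 days at 1.65% → £1,199,000 × 1.65% × 185/365 = £10,027.2534
5 July – 10 December 2034: 159 days at 0.8% → £1,199,000 × 0.8% × 159/365 = £4,178.4329
11 December – 31 December 2034: 21 days at 1.5% → £1,199,000 × 1.5% × 21/365 = £1,034.7534
Total = £15,240.4397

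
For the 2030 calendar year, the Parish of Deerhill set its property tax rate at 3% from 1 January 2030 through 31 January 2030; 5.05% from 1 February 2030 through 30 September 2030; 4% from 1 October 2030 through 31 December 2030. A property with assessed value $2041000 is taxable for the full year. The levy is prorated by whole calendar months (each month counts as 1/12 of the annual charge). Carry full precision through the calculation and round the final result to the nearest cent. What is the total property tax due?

$94226.17

1 January – 31 January 2030: 1 month at 3% → $2041000 × 3% × 1/12 = $5102.5000
1 February – 30 September 2030: 8 months at 5.05% → $2041000 × 5.05% × 8/12 = $68713.6667
1 October – 31 December 2030: 3 months at 4% → $2041000 × 4% × 3/12 = $20410.0000
Total = $94226.1667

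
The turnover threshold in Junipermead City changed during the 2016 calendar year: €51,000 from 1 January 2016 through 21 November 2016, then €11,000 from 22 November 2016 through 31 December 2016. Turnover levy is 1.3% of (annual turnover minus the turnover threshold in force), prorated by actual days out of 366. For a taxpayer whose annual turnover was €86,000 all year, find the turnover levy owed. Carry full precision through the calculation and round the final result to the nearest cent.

1 January – 21 November 2016: 326 days, exemption €51,000 → (€86,000 − €51,000) × 1.3% × 326/366 = €405.2732
22 November – 31 December 2016: 40 days, exemption €11,000 → (€86,000 − €11,000) × 1.3% × 40/366 = €106.5574
Total = €511.8306

€511.83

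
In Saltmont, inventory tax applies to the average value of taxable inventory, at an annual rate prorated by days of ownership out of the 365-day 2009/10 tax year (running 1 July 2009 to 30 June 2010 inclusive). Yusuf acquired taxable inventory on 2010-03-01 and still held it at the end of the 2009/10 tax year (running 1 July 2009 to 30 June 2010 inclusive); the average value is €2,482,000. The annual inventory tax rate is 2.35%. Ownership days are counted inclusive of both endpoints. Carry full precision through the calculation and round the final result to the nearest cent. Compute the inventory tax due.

€19,495.60

Days held (2010-03-01 to 2010-06-30): 122 out of 365
Tax = €2,482,000 × 2.35% × 122/365 = €19,495.6000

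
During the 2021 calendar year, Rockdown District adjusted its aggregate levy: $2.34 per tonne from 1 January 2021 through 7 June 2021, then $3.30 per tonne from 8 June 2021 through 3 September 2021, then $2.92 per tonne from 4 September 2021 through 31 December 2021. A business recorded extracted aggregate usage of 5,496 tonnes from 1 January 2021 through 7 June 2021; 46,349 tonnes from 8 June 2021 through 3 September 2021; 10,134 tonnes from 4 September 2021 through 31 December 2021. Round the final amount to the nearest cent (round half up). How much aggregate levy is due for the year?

1 January – 7 June 2021: 5,496 tonnes at $2.34/tonne → $12,860.64
8 June – 3 September 2021: 46,349 tonnes at $3.30/tonne → $152,951.70
4 September – 31 December 2021: 10,134 tonnes at $2.92/tonne → $29,591.28

$195,403.62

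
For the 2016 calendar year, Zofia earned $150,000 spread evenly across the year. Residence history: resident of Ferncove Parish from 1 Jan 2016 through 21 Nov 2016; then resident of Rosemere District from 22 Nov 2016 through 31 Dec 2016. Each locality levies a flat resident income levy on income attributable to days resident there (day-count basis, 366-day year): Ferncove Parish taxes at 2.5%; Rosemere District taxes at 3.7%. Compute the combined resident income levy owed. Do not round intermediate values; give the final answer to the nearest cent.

$3,946.72

Ferncove Parish, 1 Jan – 21 Nov 2016: 326 days → $150,000 × 2.5% × 326/366 = $3,340.1639
Rosemere District, 22 Nov – 31 Dec 2016: 40 days → $150,000 × 3.7% × 40/366 = $606.5574
Total = $3,946.7213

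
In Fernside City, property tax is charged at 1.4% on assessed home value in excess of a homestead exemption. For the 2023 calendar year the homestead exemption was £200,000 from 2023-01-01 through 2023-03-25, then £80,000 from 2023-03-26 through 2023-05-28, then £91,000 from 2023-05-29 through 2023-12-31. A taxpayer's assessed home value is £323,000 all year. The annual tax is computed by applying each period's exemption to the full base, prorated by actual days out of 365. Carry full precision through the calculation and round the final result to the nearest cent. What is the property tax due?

2023-01-01 to 2023-03-25: 84 days, exemption £200,000 → (£323,000 − £200,000) × 1.4% × 84/365 = £396.2959
2023-03-26 to 2023-05-28: 64 days, exemption £80,000 → (£323,000 − £80,000) × 1.4% × 64/365 = £596.5151
2023-05-29 to 2023-12-31: 217 days, exemption £91,000 → (£323,000 − £91,000) × 1.4% × 217/365 = £1,931.0027
Total = £2,923.8137

£2,923.81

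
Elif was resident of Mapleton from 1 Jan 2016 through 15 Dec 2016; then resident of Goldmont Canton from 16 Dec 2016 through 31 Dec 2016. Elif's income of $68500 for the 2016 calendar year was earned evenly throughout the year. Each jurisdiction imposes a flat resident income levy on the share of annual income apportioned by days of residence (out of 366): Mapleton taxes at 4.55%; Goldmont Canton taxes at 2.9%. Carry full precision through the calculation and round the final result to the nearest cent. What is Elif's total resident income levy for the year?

$3067.34

Mapleton, 1 Jan – 15 Dec 2016: 350 days → $68500 × 4.55% × 350/366 = $2980.4986
Goldmont Canton, 16 Dec – 31 Dec 2016: 16 days → $68500 × 2.9% × 16/366 = $86.8415
Total = $3067.3402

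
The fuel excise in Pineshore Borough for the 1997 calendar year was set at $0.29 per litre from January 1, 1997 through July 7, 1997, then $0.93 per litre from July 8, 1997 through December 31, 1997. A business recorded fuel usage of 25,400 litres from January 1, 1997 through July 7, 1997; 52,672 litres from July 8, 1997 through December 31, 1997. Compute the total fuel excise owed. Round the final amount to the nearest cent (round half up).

January 1 – July 7, 1997: 25,400 litres at $0.29/litre → $7366.00
July 8 – December 31, 1997: 52,672 litres at $0.93/litre → $48984.96

$56350.96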